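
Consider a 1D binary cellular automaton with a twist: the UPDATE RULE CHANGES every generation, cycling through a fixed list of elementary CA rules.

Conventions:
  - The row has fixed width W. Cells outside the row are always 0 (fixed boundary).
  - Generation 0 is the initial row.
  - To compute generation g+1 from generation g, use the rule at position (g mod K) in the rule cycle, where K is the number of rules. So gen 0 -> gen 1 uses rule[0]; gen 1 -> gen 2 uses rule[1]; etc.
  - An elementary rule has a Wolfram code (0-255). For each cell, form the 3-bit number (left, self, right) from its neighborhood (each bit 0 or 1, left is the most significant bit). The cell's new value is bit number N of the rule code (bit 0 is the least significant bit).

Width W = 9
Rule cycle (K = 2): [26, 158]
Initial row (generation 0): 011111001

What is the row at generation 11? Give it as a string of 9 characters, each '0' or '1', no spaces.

Answer: 100001110

Derivation:
Gen 0: 011111001
Gen 1 (rule 26): 110000110
Gen 2 (rule 158): 101001101
Gen 3 (rule 26): 000111000
Gen 4 (rule 158): 001110100
Gen 5 (rule 26): 011000010
Gen 6 (rule 158): 110100111
Gen 7 (rule 26): 100011100
Gen 8 (rule 158): 110111010
Gen 9 (rule 26): 100100001
Gen 10 (rule 158): 111110011
Gen 11 (rule 26): 100001110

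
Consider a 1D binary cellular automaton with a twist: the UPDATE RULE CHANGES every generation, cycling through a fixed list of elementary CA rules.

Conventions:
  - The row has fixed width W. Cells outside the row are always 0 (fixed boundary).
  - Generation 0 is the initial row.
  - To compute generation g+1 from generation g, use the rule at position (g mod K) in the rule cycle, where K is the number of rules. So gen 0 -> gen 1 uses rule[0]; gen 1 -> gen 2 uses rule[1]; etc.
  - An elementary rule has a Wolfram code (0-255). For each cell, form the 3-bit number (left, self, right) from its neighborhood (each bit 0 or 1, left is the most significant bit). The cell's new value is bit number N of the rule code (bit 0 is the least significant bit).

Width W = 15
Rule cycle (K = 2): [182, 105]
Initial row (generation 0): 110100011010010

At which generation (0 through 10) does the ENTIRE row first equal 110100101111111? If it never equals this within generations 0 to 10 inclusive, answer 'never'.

Answer: 7

Derivation:
Gen 0: 110100011010010
Gen 1 (rule 182): 001110100111111
Gen 2 (rule 105): 101011000100001
Gen 3 (rule 182): 111100101110011
Gen 4 (rule 105): 100100011010011
Gen 5 (rule 182): 111110100111100
Gen 6 (rule 105): 100011000100101
Gen 7 (rule 182): 110100101111111
Gen 8 (rule 105): 111000011000001
Gen 9 (rule 182): 010100100100011
Gen 10 (rule 105): 001000000001011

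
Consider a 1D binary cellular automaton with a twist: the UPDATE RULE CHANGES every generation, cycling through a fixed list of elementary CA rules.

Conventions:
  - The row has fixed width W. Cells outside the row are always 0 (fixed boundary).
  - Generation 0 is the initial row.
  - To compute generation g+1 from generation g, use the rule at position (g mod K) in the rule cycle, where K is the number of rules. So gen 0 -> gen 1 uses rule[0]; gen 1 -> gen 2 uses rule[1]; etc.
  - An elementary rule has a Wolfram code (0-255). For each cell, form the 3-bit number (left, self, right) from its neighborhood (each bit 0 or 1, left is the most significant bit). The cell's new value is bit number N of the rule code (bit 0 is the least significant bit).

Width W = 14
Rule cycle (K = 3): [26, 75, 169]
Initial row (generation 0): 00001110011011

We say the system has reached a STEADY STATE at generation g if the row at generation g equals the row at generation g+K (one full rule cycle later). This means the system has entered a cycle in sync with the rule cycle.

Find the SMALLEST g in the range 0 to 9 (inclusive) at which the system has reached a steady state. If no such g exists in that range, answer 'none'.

Gen 0: 00001110011011
Gen 1 (rule 26): 00011001110010
Gen 2 (rule 75): 11111011010100
Gen 3 (rule 169): 11110110101001
Gen 4 (rule 26): 10000100000110
Gen 5 (rule 75): 00111001111110
Gen 6 (rule 169): 10110001111100
Gen 7 (rule 26): 00101011000010
Gen 8 (rule 75): 11000011011100
Gen 9 (rule 169): 10011010111001
Gen 10 (rule 26): 01110000100110
Gen 11 (rule 75): 11010111001110
Gen 12 (rule 169): 10101110001100

Answer: none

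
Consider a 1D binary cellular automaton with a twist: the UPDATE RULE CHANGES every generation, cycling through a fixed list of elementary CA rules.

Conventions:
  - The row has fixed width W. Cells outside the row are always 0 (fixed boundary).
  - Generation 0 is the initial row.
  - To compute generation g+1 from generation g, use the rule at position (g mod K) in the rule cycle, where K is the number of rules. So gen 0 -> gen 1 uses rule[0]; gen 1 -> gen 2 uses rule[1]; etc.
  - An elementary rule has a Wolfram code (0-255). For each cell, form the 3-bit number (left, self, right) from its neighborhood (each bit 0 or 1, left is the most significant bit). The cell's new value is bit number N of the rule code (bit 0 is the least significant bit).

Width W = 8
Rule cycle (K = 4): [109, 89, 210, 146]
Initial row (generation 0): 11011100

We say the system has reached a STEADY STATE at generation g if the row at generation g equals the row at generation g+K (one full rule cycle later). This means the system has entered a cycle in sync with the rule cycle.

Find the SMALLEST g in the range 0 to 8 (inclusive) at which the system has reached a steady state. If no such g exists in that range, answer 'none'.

Answer: 4

Derivation:
Gen 0: 11011100
Gen 1 (rule 109): 11110101
Gen 2 (rule 89): 10010000
Gen 3 (rule 210): 01101000
Gen 4 (rule 146): 10000100
Gen 5 (rule 109): 10110101
Gen 6 (rule 89): 00110000
Gen 7 (rule 210): 01011000
Gen 8 (rule 146): 10000100
Gen 9 (rule 109): 10110101
Gen 10 (rule 89): 00110000
Gen 11 (rule 210): 01011000
Gen 12 (rule 146): 10000100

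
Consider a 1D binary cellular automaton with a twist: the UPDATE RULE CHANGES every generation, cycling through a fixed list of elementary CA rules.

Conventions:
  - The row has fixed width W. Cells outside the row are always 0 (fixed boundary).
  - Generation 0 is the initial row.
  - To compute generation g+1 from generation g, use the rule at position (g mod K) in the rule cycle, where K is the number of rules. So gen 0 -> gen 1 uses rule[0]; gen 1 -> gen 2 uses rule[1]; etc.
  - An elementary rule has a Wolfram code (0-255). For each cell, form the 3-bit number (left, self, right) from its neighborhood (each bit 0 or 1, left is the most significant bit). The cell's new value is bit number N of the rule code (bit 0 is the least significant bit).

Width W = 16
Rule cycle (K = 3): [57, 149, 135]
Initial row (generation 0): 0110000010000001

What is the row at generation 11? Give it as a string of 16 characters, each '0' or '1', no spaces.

Answer: 1000101010100001

Derivation:
Gen 0: 0110000010000001
Gen 1 (rule 57): 0101111001111100
Gen 2 (rule 149): 0100110100111011
Gen 3 (rule 135): 1101000101010000
Gen 4 (rule 57): 1010110010101111
Gen 5 (rule 149): 1010001010100110
Gen 6 (rule 135): 1010111010101000
Gen 7 (rule 57): 0101100101010111
Gen 8 (rule 149): 0100010101010010
Gen 9 (rule 135): 1101110101010110
Gen 10 (rule 57): 1011001010101101
Gen 11 (rule 149): 1000101010100001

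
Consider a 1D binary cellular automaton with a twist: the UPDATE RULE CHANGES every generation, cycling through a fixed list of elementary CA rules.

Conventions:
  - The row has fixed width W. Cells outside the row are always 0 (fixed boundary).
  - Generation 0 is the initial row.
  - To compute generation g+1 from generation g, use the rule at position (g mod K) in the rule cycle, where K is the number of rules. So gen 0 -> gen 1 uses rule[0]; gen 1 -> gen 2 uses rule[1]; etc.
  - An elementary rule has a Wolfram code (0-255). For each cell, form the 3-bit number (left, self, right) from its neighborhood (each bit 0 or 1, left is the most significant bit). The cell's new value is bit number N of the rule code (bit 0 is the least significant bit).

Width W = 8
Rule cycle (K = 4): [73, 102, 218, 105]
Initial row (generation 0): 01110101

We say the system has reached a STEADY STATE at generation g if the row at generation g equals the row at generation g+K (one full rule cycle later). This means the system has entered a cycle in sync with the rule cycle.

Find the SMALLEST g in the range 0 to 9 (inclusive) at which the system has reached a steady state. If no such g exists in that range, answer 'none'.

Answer: 3

Derivation:
Gen 0: 01110101
Gen 1 (rule 73): 01010000
Gen 2 (rule 102): 11110000
Gen 3 (rule 218): 11111000
Gen 4 (rule 105): 10001011
Gen 5 (rule 73): 00100011
Gen 6 (rule 102): 01100101
Gen 7 (rule 218): 11111000
Gen 8 (rule 105): 10001011
Gen 9 (rule 73): 00100011
Gen 10 (rule 102): 01100101
Gen 11 (rule 218): 11111000
Gen 12 (rule 105): 10001011
Gen 13 (rule 73): 00100011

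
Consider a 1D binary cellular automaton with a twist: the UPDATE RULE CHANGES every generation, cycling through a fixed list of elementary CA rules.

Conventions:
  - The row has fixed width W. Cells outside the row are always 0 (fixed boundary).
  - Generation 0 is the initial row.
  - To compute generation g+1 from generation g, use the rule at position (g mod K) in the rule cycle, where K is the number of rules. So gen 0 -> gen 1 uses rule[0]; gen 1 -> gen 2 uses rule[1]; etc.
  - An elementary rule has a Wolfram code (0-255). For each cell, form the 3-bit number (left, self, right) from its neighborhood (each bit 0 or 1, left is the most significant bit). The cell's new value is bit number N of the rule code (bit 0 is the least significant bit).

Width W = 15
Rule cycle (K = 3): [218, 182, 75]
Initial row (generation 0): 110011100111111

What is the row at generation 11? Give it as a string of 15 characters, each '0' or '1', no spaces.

Gen 0: 110011100111111
Gen 1 (rule 218): 111111111111111
Gen 2 (rule 182): 011111111111110
Gen 3 (rule 75): 110000000000010
Gen 4 (rule 218): 111000000000101
Gen 5 (rule 182): 010100000001111
Gen 6 (rule 75): 100001111111001
Gen 7 (rule 218): 010011111111110
Gen 8 (rule 182): 111101111111101
Gen 9 (rule 75): 100101000000100
Gen 10 (rule 218): 011000100001010
Gen 11 (rule 182): 100101110011111

Answer: 100101110011111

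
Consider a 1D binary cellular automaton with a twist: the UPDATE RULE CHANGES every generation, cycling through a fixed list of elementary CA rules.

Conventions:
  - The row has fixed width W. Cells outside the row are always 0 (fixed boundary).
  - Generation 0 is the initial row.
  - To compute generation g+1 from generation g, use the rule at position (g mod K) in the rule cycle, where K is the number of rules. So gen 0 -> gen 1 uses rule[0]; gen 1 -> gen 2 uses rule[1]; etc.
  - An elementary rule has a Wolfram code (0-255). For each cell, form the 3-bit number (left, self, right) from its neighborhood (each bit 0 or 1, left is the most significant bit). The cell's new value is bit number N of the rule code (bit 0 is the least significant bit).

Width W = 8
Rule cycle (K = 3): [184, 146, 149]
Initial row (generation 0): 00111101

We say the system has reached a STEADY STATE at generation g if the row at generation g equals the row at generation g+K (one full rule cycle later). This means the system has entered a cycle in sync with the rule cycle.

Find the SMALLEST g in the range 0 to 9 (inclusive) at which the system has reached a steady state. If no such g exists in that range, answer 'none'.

Gen 0: 00111101
Gen 1 (rule 184): 00111010
Gen 2 (rule 146): 01010001
Gen 3 (rule 149): 01011101
Gen 4 (rule 184): 00111010
Gen 5 (rule 146): 01010001
Gen 6 (rule 149): 01011101
Gen 7 (rule 184): 00111010
Gen 8 (rule 146): 01010001
Gen 9 (rule 149): 01011101
Gen 10 (rule 184): 00111010
Gen 11 (rule 146): 01010001
Gen 12 (rule 149): 01011101

Answer: 1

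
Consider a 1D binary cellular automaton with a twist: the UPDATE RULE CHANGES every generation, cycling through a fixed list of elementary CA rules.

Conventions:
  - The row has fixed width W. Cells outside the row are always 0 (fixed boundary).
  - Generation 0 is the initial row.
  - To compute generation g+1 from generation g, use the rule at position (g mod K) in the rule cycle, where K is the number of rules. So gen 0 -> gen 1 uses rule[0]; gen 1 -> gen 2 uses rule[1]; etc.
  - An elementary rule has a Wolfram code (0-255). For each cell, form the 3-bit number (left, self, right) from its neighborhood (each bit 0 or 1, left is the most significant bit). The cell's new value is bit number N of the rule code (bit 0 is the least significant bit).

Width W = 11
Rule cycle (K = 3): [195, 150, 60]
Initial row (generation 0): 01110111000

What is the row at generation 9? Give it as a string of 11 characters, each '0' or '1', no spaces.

Gen 0: 01110111000
Gen 1 (rule 195): 10110011011
Gen 2 (rule 150): 10001100000
Gen 3 (rule 60): 11001010000
Gen 4 (rule 195): 01010000111
Gen 5 (rule 150): 11011001010
Gen 6 (rule 60): 10110101111
Gen 7 (rule 195): 00010000111
Gen 8 (rule 150): 00111001010
Gen 9 (rule 60): 00100101111

Answer: 00100101111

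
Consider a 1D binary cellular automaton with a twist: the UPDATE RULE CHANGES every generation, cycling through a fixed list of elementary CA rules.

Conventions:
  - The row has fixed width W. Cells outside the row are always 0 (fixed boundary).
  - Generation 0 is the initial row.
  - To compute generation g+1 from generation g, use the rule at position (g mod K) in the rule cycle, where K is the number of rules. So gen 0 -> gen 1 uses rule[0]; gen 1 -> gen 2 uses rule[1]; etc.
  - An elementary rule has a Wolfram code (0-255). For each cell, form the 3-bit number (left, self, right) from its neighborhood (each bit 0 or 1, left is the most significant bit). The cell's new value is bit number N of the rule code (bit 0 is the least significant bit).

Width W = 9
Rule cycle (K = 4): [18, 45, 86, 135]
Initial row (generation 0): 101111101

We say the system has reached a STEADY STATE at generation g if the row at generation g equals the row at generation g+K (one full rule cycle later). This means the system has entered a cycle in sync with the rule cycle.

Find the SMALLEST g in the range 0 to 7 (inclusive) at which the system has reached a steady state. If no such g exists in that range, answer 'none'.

Gen 0: 101111101
Gen 1 (rule 18): 000000000
Gen 2 (rule 45): 111111111
Gen 3 (rule 86): 000000001
Gen 4 (rule 135): 111111111
Gen 5 (rule 18): 000000000
Gen 6 (rule 45): 111111111
Gen 7 (rule 86): 000000001
Gen 8 (rule 135): 111111111
Gen 9 (rule 18): 000000000
Gen 10 (rule 45): 111111111
Gen 11 (rule 86): 000000001

Answer: 1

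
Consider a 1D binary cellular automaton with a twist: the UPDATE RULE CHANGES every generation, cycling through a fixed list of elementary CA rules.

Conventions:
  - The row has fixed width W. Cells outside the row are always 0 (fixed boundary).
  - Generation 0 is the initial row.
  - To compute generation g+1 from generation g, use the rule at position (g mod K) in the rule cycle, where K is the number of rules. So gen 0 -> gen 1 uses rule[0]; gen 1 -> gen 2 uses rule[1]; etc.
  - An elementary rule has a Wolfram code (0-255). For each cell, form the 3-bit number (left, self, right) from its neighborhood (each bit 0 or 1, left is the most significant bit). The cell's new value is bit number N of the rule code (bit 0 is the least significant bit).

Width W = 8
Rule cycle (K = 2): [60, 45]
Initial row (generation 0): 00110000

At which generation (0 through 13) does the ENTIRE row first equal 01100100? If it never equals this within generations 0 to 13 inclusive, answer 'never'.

Gen 0: 00110000
Gen 1 (rule 60): 00101000
Gen 2 (rule 45): 10111011
Gen 3 (rule 60): 11100110
Gen 4 (rule 45): 10000100
Gen 5 (rule 60): 11000110
Gen 6 (rule 45): 10010100
Gen 7 (rule 60): 11011110
Gen 8 (rule 45): 10110000
Gen 9 (rule 60): 11101000
Gen 10 (rule 45): 10011011
Gen 11 (rule 60): 11010110
Gen 12 (rule 45): 10111100
Gen 13 (rule 60): 11100010

Answer: never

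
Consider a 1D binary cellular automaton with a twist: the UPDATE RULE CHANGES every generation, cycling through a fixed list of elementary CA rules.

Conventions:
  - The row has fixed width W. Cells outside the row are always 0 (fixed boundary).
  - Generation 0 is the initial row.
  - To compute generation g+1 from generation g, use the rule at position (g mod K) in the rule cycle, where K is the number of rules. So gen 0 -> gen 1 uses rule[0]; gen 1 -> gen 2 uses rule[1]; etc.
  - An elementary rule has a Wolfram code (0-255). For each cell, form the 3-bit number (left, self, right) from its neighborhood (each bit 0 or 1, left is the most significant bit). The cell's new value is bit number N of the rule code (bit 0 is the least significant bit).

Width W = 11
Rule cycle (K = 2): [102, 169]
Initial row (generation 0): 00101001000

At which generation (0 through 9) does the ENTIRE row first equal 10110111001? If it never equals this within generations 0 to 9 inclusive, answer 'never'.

Answer: never

Derivation:
Gen 0: 00101001000
Gen 1 (rule 102): 01111011000
Gen 2 (rule 169): 01110110011
Gen 3 (rule 102): 10011010101
Gen 4 (rule 169): 00010101010
Gen 5 (rule 102): 00111111110
Gen 6 (rule 169): 10111111100
Gen 7 (rule 102): 11000000100
Gen 8 (rule 169): 10011110001
Gen 9 (rule 102): 10100010011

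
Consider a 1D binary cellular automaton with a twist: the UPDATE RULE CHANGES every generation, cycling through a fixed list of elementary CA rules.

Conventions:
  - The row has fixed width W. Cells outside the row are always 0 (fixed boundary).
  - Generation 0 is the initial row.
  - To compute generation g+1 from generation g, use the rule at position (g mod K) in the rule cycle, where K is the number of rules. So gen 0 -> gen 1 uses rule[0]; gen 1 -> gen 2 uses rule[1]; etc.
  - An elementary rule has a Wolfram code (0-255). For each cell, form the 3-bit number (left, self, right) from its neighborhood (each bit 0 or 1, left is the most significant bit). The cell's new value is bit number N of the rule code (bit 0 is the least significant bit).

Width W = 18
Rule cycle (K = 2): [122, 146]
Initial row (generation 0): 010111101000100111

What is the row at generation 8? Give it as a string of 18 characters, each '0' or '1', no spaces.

Gen 0: 010111101000100111
Gen 1 (rule 122): 101100110101011101
Gen 2 (rule 146): 000011000000001000
Gen 3 (rule 122): 000111100000010100
Gen 4 (rule 146): 001011010000100010
Gen 5 (rule 122): 010111101001010101
Gen 6 (rule 146): 100011000110000000
Gen 7 (rule 122): 010111101111000000
Gen 8 (rule 146): 100011000110100000

Answer: 100011000110100000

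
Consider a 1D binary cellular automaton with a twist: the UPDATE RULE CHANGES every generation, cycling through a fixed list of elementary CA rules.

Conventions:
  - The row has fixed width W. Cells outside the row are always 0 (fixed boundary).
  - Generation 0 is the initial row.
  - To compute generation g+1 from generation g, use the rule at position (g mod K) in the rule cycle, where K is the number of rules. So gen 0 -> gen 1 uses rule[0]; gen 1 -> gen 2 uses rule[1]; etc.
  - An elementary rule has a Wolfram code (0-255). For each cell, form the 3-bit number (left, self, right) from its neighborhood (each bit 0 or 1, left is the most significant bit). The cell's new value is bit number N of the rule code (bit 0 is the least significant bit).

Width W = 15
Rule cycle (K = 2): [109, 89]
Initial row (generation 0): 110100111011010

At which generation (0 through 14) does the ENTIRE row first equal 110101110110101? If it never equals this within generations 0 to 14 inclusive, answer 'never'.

Gen 0: 110100111011010
Gen 1 (rule 109): 111100101111110
Gen 2 (rule 89): 100110001000011
Gen 3 (rule 109): 100110101011011
Gen 4 (rule 89): 010110000011011
Gen 5 (rule 109): 011110111011111
Gen 6 (rule 89): 010010101010001
Gen 7 (rule 109): 010011111110101
Gen 8 (rule 89): 001010000010000
Gen 9 (rule 109): 101110111010111
Gen 10 (rule 89): 001010101000101
Gen 11 (rule 109): 101111111010111
Gen 12 (rule 89): 001000001000101
Gen 13 (rule 109): 101011101010111
Gen 14 (rule 89): 000010100000101

Answer: never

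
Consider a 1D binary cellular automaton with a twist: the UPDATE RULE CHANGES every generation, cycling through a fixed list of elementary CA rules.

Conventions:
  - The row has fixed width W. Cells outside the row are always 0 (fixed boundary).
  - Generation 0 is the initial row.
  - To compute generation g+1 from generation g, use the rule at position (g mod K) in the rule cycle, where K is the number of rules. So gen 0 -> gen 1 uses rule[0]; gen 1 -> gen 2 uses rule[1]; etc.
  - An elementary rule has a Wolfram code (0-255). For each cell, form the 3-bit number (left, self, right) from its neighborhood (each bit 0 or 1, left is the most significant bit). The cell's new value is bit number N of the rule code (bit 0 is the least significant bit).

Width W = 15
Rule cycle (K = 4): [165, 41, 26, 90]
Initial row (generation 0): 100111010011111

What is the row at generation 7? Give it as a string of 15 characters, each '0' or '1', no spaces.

Answer: 001010100101000

Derivation:
Gen 0: 100111010011111
Gen 1 (rule 165): 100010110001110
Gen 2 (rule 41): 001001100101000
Gen 3 (rule 26): 010111011000100
Gen 4 (rule 90): 100101011101010
Gen 5 (rule 165): 100111101011110
Gen 6 (rule 41): 000100010110000
Gen 7 (rule 26): 001010100101000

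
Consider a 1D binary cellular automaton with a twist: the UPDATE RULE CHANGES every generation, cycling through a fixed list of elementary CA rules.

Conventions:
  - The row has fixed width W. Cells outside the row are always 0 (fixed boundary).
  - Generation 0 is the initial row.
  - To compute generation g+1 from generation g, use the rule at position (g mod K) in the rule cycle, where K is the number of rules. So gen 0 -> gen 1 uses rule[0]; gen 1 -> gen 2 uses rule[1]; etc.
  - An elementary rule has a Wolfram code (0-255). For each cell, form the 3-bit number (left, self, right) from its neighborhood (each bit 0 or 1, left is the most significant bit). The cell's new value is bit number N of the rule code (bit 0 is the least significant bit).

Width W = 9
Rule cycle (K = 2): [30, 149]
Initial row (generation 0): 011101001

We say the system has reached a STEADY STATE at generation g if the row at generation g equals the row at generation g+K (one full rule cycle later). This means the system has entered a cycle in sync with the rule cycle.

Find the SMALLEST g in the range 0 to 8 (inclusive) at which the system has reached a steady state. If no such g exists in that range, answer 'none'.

Gen 0: 011101001
Gen 1 (rule 30): 110001111
Gen 2 (rule 149): 001100110
Gen 3 (rule 30): 011011101
Gen 4 (rule 149): 000001001
Gen 5 (rule 30): 000011111
Gen 6 (rule 149): 111001110
Gen 7 (rule 30): 100111001
Gen 8 (rule 149): 110010101
Gen 9 (rule 30): 101110101
Gen 10 (rule 149): 100100101

Answer: none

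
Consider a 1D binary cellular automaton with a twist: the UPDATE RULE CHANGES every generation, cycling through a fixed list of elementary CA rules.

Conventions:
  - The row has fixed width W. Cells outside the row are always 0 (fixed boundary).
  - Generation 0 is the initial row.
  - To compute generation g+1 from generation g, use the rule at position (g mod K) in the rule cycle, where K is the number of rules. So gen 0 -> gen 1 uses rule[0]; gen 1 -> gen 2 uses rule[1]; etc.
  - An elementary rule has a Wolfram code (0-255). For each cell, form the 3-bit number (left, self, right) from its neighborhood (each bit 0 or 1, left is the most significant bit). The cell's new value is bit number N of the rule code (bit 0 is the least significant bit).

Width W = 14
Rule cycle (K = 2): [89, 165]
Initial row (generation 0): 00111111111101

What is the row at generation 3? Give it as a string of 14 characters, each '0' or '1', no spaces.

Answer: 10101000010000

Derivation:
Gen 0: 00111111111101
Gen 1 (rule 89): 10100000000100
Gen 2 (rule 165): 11101111110101
Gen 3 (rule 89): 10101000010000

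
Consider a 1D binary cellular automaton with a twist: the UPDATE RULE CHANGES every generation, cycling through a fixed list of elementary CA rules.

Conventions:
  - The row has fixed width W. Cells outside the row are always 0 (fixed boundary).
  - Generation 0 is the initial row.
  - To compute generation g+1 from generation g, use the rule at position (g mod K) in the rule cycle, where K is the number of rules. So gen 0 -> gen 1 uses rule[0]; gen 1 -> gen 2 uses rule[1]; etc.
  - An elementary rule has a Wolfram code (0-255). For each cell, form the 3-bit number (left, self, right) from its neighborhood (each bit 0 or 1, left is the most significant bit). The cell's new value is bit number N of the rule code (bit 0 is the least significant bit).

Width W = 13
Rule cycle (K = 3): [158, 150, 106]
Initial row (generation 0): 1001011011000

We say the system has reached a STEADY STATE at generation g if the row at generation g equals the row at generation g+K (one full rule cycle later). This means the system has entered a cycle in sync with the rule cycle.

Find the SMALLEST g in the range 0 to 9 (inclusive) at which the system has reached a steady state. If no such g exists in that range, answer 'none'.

Answer: none

Derivation:
Gen 0: 1001011011000
Gen 1 (rule 158): 1111010010100
Gen 2 (rule 150): 0110011110110
Gen 3 (rule 106): 1110110011110
Gen 4 (rule 158): 1100101111101
Gen 5 (rule 150): 0011100111001
Gen 6 (rule 106): 0110101101010
Gen 7 (rule 158): 1100101001011
Gen 8 (rule 150): 0011101111000
Gen 9 (rule 106): 0110111001000
Gen 10 (rule 158): 1100110111100
Gen 11 (rule 150): 0011000011010
Gen 12 (rule 106): 0111000111100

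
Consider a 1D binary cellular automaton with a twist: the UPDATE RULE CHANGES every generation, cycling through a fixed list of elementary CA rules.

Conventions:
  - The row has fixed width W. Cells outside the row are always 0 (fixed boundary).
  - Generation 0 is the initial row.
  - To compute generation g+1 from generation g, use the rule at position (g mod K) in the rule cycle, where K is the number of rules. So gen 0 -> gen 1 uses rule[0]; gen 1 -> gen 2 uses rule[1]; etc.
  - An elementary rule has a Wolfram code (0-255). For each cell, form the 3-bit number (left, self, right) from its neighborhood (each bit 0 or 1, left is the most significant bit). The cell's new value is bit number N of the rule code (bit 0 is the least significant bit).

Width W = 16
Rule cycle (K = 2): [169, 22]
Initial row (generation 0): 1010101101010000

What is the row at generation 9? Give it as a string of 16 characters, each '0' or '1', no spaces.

Gen 0: 1010101101010000
Gen 1 (rule 169): 0101011010100111
Gen 2 (rule 22): 1101000010111000
Gen 3 (rule 169): 1010011001110011
Gen 4 (rule 22): 1011100110001100
Gen 5 (rule 169): 0111000100101001
Gen 6 (rule 22): 1000101111101111
Gen 7 (rule 169): 0010011111011110
Gen 8 (rule 22): 0111100000000001
Gen 9 (rule 169): 0111001111111100

Answer: 0111001111111100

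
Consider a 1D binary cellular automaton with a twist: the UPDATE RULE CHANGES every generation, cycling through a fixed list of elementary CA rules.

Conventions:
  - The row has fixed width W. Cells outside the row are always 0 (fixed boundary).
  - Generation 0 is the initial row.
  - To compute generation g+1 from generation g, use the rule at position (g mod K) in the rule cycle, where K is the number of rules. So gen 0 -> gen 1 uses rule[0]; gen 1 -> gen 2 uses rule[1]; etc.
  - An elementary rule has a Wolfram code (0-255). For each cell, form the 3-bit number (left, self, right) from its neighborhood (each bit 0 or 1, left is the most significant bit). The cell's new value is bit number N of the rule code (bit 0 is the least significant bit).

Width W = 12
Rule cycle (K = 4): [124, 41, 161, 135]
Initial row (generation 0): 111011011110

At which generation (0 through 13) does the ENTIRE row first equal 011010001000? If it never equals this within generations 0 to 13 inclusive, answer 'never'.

Gen 0: 111011011110
Gen 1 (rule 124): 101111110011
Gen 2 (rule 41): 011000000010
Gen 3 (rule 161): 000011111000
Gen 4 (rule 135): 111101110011
Gen 5 (rule 124): 100111011011
Gen 6 (rule 41): 000100110110
Gen 7 (rule 161): 110000001000
Gen 8 (rule 135): 000111111011
Gen 9 (rule 124): 000100001111
Gen 10 (rule 41): 110001101000
Gen 11 (rule 161): 000100010011
Gen 12 (rule 135): 111101110100
Gen 13 (rule 124): 100111011110

Answer: never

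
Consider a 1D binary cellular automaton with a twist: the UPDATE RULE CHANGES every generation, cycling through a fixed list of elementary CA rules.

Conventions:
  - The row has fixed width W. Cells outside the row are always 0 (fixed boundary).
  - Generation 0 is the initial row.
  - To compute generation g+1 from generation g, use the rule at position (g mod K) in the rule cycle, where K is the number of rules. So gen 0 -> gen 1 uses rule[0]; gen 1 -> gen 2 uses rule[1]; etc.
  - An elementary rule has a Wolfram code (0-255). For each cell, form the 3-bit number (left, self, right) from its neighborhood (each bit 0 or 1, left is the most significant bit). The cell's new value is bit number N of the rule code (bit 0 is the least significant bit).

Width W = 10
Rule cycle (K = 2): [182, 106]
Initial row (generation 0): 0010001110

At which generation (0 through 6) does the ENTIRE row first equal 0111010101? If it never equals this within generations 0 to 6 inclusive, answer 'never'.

Answer: 1

Derivation:
Gen 0: 0010001110
Gen 1 (rule 182): 0111010101
Gen 2 (rule 106): 1101101010
Gen 3 (rule 182): 0010011111
Gen 4 (rule 106): 0100110001
Gen 5 (rule 182): 1111001011
Gen 6 (rule 106): 1001010111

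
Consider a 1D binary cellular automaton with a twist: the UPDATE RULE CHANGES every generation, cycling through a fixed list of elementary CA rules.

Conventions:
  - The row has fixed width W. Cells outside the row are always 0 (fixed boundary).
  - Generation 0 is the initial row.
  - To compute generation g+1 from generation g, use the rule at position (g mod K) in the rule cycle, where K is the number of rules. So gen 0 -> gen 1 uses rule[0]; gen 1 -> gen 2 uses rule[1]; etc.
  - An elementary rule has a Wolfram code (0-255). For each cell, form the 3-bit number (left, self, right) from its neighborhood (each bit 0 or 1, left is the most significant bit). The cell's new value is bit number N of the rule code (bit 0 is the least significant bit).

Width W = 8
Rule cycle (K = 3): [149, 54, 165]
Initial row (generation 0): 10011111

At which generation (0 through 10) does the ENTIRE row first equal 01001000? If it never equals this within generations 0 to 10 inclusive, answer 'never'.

Gen 0: 10011111
Gen 1 (rule 149): 11001110
Gen 2 (rule 54): 00110001
Gen 3 (rule 165): 10000101
Gen 4 (rule 149): 11110101
Gen 5 (rule 54): 00001111
Gen 6 (rule 165): 11100110
Gen 7 (rule 149): 01010001
Gen 8 (rule 54): 11111011
Gen 9 (rule 165): 01110100
Gen 10 (rule 149): 00100111

Answer: never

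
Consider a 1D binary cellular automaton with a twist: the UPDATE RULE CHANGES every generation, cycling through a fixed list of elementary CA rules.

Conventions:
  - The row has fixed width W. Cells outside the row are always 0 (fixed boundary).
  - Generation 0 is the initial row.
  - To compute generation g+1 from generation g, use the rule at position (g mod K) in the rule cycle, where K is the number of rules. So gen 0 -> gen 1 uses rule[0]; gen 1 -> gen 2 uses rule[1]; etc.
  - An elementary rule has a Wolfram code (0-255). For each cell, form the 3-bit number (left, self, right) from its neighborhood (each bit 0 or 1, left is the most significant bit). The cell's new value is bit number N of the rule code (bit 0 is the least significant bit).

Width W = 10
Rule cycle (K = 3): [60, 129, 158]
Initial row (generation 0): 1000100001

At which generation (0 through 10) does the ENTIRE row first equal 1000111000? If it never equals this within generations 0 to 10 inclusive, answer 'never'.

Answer: 7

Derivation:
Gen 0: 1000100001
Gen 1 (rule 60): 1100110001
Gen 2 (rule 129): 0000000100
Gen 3 (rule 158): 0000001110
Gen 4 (rule 60): 0000001001
Gen 5 (rule 129): 1111100000
Gen 6 (rule 158): 1111010000
Gen 7 (rule 60): 1000111000
Gen 8 (rule 129): 0010010011
Gen 9 (rule 158): 0111111110
Gen 10 (rule 60): 0100000001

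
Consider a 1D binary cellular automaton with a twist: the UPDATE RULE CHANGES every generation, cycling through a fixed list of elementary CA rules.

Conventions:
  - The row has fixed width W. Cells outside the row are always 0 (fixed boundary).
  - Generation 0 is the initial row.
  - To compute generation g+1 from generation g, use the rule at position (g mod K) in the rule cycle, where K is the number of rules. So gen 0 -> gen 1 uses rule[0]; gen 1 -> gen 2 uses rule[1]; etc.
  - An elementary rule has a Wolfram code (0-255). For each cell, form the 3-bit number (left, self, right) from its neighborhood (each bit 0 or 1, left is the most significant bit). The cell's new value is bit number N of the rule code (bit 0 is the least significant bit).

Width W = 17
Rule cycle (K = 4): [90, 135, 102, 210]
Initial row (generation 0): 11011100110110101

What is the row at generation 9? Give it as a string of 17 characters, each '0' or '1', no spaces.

Gen 0: 11011100110110101
Gen 1 (rule 90): 11010111110110000
Gen 2 (rule 135): 00010011100000111
Gen 3 (rule 102): 00110100100001001
Gen 4 (rule 210): 01010011010010110
Gen 5 (rule 90): 10001111001100111
Gen 6 (rule 135): 10110110010001010
Gen 7 (rule 102): 11011010110011110
Gen 8 (rule 210): 01001000011101111
Gen 9 (rule 90): 10110100110101001

Answer: 10110100110101001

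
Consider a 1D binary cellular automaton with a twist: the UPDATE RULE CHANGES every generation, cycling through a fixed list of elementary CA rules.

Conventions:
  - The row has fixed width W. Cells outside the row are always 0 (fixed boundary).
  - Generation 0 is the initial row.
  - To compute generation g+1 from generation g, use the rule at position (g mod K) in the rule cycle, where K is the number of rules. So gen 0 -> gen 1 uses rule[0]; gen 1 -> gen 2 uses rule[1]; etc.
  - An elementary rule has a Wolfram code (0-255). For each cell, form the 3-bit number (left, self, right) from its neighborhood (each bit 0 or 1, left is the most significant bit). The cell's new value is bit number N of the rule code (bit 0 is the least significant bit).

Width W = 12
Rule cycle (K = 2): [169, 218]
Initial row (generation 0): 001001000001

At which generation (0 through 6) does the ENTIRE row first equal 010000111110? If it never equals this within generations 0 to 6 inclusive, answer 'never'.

Gen 0: 001001000001
Gen 1 (rule 169): 100000011100
Gen 2 (rule 218): 010000111110
Gen 3 (rule 169): 000110111100
Gen 4 (rule 218): 001110111110
Gen 5 (rule 169): 101101111100
Gen 6 (rule 218): 001101111110

Answer: 2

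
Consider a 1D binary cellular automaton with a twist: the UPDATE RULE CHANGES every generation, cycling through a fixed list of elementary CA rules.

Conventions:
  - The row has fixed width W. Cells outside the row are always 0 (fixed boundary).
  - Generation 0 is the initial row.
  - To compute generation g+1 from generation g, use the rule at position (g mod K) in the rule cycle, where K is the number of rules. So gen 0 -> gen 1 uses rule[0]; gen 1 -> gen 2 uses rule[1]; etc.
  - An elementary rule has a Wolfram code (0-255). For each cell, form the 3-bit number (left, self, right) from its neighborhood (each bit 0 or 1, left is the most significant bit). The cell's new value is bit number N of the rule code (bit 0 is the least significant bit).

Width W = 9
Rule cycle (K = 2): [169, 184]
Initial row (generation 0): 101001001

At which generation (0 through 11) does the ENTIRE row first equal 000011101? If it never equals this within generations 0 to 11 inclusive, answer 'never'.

Gen 0: 101001001
Gen 1 (rule 169): 010000000
Gen 2 (rule 184): 001000000
Gen 3 (rule 169): 100011111
Gen 4 (rule 184): 010011110
Gen 5 (rule 169): 000011100
Gen 6 (rule 184): 000011010
Gen 7 (rule 169): 111010100
Gen 8 (rule 184): 110101010
Gen 9 (rule 169): 101010100
Gen 10 (rule 184): 010101010
Gen 11 (rule 169): 001010100

Answer: never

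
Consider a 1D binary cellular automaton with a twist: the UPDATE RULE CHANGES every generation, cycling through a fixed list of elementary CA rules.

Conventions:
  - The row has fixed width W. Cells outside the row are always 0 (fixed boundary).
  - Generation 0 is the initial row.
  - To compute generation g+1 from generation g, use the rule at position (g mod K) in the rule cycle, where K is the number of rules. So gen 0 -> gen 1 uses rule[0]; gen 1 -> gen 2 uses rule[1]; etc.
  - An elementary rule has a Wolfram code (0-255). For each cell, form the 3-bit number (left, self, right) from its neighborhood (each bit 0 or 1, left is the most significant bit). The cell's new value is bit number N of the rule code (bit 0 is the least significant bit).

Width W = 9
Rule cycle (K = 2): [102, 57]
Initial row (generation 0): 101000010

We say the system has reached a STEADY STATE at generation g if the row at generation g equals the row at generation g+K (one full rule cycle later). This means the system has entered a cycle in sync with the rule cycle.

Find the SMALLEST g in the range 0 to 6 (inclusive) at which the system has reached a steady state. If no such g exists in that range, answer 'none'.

Gen 0: 101000010
Gen 1 (rule 102): 111000110
Gen 2 (rule 57): 100110101
Gen 3 (rule 102): 101011111
Gen 4 (rule 57): 010110000
Gen 5 (rule 102): 111010000
Gen 6 (rule 57): 100101111
Gen 7 (rule 102): 101110001
Gen 8 (rule 57): 011001100

Answer: none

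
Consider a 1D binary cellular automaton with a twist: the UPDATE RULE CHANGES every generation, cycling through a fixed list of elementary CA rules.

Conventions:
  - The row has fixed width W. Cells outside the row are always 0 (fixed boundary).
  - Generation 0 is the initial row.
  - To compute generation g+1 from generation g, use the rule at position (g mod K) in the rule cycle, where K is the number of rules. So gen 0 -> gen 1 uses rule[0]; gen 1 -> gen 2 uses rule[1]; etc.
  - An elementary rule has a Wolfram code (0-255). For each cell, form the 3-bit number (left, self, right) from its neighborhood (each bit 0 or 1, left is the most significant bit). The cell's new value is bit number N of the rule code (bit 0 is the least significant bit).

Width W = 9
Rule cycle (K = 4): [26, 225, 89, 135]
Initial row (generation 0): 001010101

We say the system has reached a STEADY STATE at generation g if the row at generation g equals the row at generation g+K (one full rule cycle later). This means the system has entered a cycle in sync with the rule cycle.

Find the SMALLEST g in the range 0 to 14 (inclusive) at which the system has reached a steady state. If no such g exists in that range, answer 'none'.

Gen 0: 001010101
Gen 1 (rule 26): 010000000
Gen 2 (rule 225): 000111111
Gen 3 (rule 89): 110100001
Gen 4 (rule 135): 000101111
Gen 5 (rule 26): 001001000
Gen 6 (rule 225): 100000011
Gen 7 (rule 89): 011111011
Gen 8 (rule 135): 101110000
Gen 9 (rule 26): 001001000
Gen 10 (rule 225): 100000011
Gen 11 (rule 89): 011111011
Gen 12 (rule 135): 101110000
Gen 13 (rule 26): 001001000
Gen 14 (rule 225): 100000011
Gen 15 (rule 89): 011111011
Gen 16 (rule 135): 101110000
Gen 17 (rule 26): 001001000
Gen 18 (rule 225): 100000011

Answer: 5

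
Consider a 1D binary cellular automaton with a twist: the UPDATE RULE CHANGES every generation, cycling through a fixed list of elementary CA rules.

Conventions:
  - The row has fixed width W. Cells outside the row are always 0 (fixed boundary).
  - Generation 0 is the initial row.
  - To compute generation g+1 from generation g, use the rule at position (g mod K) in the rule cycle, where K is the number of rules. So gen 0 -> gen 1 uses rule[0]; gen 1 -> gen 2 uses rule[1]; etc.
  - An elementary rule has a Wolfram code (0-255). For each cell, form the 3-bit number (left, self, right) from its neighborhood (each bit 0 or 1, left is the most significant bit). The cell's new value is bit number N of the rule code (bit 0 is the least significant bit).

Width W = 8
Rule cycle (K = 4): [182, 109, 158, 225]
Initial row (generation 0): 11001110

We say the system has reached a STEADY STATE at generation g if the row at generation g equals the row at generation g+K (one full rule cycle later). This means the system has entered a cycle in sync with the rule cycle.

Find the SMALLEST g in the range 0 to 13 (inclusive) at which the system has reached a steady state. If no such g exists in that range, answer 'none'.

Gen 0: 11001110
Gen 1 (rule 182): 00110101
Gen 2 (rule 109): 10111111
Gen 3 (rule 158): 10111110
Gen 4 (rule 225): 01011110
Gen 5 (rule 182): 11101101
Gen 6 (rule 109): 10111111
Gen 7 (rule 158): 10111110
Gen 8 (rule 225): 01011110
Gen 9 (rule 182): 11101101
Gen 10 (rule 109): 10111111
Gen 11 (rule 158): 10111110
Gen 12 (rule 225): 01011110
Gen 13 (rule 182): 11101101
Gen 14 (rule 109): 10111111
Gen 15 (rule 158): 10111110
Gen 16 (rule 225): 01011110
Gen 17 (rule 182): 11101101

Answer: 2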